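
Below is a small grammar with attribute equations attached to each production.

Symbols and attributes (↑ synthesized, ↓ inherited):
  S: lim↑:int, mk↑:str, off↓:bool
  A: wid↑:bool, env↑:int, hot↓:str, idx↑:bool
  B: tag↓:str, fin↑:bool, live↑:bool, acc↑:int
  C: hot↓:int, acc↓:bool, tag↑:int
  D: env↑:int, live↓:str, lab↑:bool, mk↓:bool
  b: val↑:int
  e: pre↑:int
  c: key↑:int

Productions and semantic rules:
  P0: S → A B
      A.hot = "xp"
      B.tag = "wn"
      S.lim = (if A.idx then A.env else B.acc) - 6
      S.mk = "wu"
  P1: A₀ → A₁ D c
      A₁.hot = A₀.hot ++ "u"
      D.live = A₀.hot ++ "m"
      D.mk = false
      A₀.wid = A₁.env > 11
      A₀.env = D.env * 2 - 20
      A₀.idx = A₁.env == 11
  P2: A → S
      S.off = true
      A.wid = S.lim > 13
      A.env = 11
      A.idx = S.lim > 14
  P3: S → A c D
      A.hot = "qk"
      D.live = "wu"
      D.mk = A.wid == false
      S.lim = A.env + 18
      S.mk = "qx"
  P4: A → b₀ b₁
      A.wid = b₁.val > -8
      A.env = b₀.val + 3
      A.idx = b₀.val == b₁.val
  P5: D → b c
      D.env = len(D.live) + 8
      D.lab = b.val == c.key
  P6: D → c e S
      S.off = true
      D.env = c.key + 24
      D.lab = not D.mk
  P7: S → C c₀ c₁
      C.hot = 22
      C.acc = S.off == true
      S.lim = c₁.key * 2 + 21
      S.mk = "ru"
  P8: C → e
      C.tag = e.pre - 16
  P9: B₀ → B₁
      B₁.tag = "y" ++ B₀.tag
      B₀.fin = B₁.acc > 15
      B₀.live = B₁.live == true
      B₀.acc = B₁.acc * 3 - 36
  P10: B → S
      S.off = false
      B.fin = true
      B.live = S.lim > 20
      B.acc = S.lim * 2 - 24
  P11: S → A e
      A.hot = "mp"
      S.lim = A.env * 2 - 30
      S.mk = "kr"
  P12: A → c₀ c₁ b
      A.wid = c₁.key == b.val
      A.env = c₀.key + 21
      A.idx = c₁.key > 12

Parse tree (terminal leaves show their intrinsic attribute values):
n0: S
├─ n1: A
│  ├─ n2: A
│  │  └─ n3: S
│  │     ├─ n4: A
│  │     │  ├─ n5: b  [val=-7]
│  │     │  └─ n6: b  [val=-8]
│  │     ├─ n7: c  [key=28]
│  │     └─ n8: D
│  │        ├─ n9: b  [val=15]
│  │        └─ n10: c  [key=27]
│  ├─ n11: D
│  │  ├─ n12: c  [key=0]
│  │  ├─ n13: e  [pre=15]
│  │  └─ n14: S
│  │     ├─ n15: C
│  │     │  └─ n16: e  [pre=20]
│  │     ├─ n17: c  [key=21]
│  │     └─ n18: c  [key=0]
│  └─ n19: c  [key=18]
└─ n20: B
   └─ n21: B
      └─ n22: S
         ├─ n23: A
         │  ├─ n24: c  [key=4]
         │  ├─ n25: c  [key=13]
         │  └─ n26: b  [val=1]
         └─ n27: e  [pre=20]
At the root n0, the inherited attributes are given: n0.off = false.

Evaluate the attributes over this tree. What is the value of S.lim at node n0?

22

1. n0.off = false  [given at root]
2. n1.hot = "xp"  ["xp"]
3. n2.hot = "xpu"  [A₀.hot ++ "u"]
4. n3.off = true  [true]
5. n4.hot = "qk"  ["qk"]
6. n5.val = -7  [terminal]
7. n6.val = -8  [terminal]
8. n4.wid = false  [b₁.val > -8]
9. n4.env = -4  [b₀.val + 3]
10. n4.idx = false  [b₀.val == b₁.val]
11. n7.key = 28  [terminal]
12. n8.live = "wu"  ["wu"]
13. n8.mk = true  [A.wid == false]
14. n9.val = 15  [terminal]
15. n10.key = 27  [terminal]
16. n8.env = 10  [len(D.live) + 8]
17. n8.lab = false  [b.val == c.key]
18. n3.lim = 14  [A.env + 18]
19. n3.mk = "qx"  ["qx"]
20. n2.wid = true  [S.lim > 13]
21. n2.env = 11  [11]
22. n2.idx = false  [S.lim > 14]
23. n11.live = "xpm"  [A₀.hot ++ "m"]
24. n11.mk = false  [false]
25. n12.key = 0  [terminal]
26. n13.pre = 15  [terminal]
27. n14.off = true  [true]
28. n15.hot = 22  [22]
29. n15.acc = true  [S.off == true]
30. n16.pre = 20  [terminal]
31. n15.tag = 4  [e.pre - 16]
32. n17.key = 21  [terminal]
33. n18.key = 0  [terminal]
34. n14.lim = 21  [c₁.key * 2 + 21]
35. n14.mk = "ru"  ["ru"]
36. n11.env = 24  [c.key + 24]
37. n11.lab = true  [not D.mk]
38. n19.key = 18  [terminal]
39. n1.wid = false  [A₁.env > 11]
40. n1.env = 28  [D.env * 2 - 20]
41. n1.idx = true  [A₁.env == 11]
42. n20.tag = "wn"  ["wn"]
43. n21.tag = "ywn"  ["y" ++ B₀.tag]
44. n22.off = false  [false]
45. n23.hot = "mp"  ["mp"]
46. n24.key = 4  [terminal]
47. n25.key = 13  [terminal]
48. n26.val = 1  [terminal]
49. n23.wid = false  [c₁.key == b.val]
50. n23.env = 25  [c₀.key + 21]
51. n23.idx = true  [c₁.key > 12]
52. n27.pre = 20  [terminal]
53. n22.lim = 20  [A.env * 2 - 30]
54. n22.mk = "kr"  ["kr"]
55. n21.fin = true  [true]
56. n21.live = false  [S.lim > 20]
57. n21.acc = 16  [S.lim * 2 - 24]
58. n20.fin = true  [B₁.acc > 15]
59. n20.live = false  [B₁.live == true]
60. n20.acc = 12  [B₁.acc * 3 - 36]
61. n0.lim = 22  [(if A.idx then A.env else B.acc) - 6]
62. n0.mk = "wu"  ["wu"]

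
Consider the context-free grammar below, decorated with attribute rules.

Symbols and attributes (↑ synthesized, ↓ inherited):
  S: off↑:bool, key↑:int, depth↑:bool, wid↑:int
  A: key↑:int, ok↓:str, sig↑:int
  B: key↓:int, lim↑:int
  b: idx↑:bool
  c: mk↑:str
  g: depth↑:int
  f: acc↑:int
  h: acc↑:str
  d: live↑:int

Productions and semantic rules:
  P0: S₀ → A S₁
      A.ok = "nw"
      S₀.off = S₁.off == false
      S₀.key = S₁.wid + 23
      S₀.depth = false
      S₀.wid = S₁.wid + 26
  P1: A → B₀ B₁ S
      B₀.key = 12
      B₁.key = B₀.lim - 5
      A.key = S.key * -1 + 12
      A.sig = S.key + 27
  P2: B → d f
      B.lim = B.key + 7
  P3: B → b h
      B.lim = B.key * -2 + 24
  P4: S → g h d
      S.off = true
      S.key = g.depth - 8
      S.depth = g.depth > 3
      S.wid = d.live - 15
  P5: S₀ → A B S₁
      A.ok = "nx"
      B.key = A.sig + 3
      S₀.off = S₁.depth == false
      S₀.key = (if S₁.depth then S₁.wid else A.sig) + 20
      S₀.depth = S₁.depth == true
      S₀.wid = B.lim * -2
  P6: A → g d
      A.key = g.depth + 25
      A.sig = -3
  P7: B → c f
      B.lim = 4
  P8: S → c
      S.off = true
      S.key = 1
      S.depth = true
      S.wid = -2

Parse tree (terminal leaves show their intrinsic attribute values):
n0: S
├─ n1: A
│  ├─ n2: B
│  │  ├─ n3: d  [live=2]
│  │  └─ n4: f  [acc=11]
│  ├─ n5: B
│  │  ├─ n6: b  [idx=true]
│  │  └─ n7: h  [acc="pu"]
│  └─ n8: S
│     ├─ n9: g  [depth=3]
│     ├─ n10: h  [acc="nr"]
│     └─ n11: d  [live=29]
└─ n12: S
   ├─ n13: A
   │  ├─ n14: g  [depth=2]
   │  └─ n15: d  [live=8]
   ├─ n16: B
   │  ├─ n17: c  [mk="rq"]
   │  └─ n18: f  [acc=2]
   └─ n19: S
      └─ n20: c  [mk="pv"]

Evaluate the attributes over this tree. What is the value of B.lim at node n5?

-4

1. n1.ok = "nw"  ["nw"]
2. n2.key = 12  [12]
3. n3.live = 2  [terminal]
4. n4.acc = 11  [terminal]
5. n2.lim = 19  [B.key + 7]
6. n5.key = 14  [B₀.lim - 5]
7. n6.idx = true  [terminal]
8. n7.acc = "pu"  [terminal]
9. n5.lim = -4  [B.key * -2 + 24]
10. n9.depth = 3  [terminal]
11. n10.acc = "nr"  [terminal]
12. n11.live = 29  [terminal]
13. n8.off = true  [true]
14. n8.key = -5  [g.depth - 8]
15. n8.depth = false  [g.depth > 3]
16. n8.wid = 14  [d.live - 15]
17. n1.key = 17  [S.key * -1 + 12]
18. n1.sig = 22  [S.key + 27]
19. n13.ok = "nx"  ["nx"]
20. n14.depth = 2  [terminal]
21. n15.live = 8  [terminal]
22. n13.key = 27  [g.depth + 25]
23. n13.sig = -3  [-3]
24. n16.key = 0  [A.sig + 3]
25. n17.mk = "rq"  [terminal]
26. n18.acc = 2  [terminal]
27. n16.lim = 4  [4]
28. n20.mk = "pv"  [terminal]
29. n19.off = true  [true]
30. n19.key = 1  [1]
31. n19.depth = true  [true]
32. n19.wid = -2  [-2]
33. n12.off = false  [S₁.depth == false]
34. n12.key = 18  [(if S₁.depth then S₁.wid else A.sig) + 20]
35. n12.depth = true  [S₁.depth == true]
36. n12.wid = -8  [B.lim * -2]
37. n0.off = true  [S₁.off == false]
38. n0.key = 15  [S₁.wid + 23]
39. n0.depth = false  [false]
40. n0.wid = 18  [S₁.wid + 26]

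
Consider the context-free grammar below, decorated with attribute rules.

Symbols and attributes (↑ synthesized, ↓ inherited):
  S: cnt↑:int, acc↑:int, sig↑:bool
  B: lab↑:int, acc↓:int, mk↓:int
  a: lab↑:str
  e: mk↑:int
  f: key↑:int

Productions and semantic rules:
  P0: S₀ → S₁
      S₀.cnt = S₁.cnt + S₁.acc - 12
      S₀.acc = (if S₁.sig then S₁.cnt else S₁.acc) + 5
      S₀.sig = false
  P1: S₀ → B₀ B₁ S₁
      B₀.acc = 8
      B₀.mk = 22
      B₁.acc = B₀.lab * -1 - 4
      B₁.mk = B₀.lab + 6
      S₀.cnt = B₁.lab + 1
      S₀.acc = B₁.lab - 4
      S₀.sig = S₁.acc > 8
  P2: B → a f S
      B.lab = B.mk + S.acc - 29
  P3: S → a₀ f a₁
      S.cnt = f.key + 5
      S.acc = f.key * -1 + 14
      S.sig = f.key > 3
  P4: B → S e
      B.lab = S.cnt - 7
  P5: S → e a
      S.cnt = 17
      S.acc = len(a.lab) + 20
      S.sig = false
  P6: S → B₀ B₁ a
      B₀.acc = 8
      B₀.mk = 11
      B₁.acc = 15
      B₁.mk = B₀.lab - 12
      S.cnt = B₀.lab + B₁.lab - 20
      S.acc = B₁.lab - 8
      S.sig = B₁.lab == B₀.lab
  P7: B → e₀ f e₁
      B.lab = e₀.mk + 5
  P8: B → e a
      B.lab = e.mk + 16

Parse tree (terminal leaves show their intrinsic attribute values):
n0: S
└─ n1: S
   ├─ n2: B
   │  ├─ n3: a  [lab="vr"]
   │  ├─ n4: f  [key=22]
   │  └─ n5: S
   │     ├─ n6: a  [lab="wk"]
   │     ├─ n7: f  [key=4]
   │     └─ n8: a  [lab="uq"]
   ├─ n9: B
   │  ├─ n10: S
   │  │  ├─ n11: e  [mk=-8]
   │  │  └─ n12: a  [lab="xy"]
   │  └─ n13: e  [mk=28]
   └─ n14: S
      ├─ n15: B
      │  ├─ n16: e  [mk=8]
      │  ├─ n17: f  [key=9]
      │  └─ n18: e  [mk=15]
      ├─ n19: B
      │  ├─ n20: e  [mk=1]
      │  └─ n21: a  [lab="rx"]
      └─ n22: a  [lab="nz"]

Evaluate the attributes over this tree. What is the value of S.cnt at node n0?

1. n2.acc = 8  [8]
2. n2.mk = 22  [22]
3. n3.lab = "vr"  [terminal]
4. n4.key = 22  [terminal]
5. n6.lab = "wk"  [terminal]
6. n7.key = 4  [terminal]
7. n8.lab = "uq"  [terminal]
8. n5.cnt = 9  [f.key + 5]
9. n5.acc = 10  [f.key * -1 + 14]
10. n5.sig = true  [f.key > 3]
11. n2.lab = 3  [B.mk + S.acc - 29]
12. n9.acc = -7  [B₀.lab * -1 - 4]
13. n9.mk = 9  [B₀.lab + 6]
14. n11.mk = -8  [terminal]
15. n12.lab = "xy"  [terminal]
16. n10.cnt = 17  [17]
17. n10.acc = 22  [len(a.lab) + 20]
18. n10.sig = false  [false]
19. n13.mk = 28  [terminal]
20. n9.lab = 10  [S.cnt - 7]
21. n15.acc = 8  [8]
22. n15.mk = 11  [11]
23. n16.mk = 8  [terminal]
24. n17.key = 9  [terminal]
25. n18.mk = 15  [terminal]
26. n15.lab = 13  [e₀.mk + 5]
27. n19.acc = 15  [15]
28. n19.mk = 1  [B₀.lab - 12]
29. n20.mk = 1  [terminal]
30. n21.lab = "rx"  [terminal]
31. n19.lab = 17  [e.mk + 16]
32. n22.lab = "nz"  [terminal]
33. n14.cnt = 10  [B₀.lab + B₁.lab - 20]
34. n14.acc = 9  [B₁.lab - 8]
35. n14.sig = false  [B₁.lab == B₀.lab]
36. n1.cnt = 11  [B₁.lab + 1]
37. n1.acc = 6  [B₁.lab - 4]
38. n1.sig = true  [S₁.acc > 8]
39. n0.cnt = 5  [S₁.cnt + S₁.acc - 12]
40. n0.acc = 16  [(if S₁.sig then S₁.cnt else S₁.acc) + 5]
41. n0.sig = false  [false]

5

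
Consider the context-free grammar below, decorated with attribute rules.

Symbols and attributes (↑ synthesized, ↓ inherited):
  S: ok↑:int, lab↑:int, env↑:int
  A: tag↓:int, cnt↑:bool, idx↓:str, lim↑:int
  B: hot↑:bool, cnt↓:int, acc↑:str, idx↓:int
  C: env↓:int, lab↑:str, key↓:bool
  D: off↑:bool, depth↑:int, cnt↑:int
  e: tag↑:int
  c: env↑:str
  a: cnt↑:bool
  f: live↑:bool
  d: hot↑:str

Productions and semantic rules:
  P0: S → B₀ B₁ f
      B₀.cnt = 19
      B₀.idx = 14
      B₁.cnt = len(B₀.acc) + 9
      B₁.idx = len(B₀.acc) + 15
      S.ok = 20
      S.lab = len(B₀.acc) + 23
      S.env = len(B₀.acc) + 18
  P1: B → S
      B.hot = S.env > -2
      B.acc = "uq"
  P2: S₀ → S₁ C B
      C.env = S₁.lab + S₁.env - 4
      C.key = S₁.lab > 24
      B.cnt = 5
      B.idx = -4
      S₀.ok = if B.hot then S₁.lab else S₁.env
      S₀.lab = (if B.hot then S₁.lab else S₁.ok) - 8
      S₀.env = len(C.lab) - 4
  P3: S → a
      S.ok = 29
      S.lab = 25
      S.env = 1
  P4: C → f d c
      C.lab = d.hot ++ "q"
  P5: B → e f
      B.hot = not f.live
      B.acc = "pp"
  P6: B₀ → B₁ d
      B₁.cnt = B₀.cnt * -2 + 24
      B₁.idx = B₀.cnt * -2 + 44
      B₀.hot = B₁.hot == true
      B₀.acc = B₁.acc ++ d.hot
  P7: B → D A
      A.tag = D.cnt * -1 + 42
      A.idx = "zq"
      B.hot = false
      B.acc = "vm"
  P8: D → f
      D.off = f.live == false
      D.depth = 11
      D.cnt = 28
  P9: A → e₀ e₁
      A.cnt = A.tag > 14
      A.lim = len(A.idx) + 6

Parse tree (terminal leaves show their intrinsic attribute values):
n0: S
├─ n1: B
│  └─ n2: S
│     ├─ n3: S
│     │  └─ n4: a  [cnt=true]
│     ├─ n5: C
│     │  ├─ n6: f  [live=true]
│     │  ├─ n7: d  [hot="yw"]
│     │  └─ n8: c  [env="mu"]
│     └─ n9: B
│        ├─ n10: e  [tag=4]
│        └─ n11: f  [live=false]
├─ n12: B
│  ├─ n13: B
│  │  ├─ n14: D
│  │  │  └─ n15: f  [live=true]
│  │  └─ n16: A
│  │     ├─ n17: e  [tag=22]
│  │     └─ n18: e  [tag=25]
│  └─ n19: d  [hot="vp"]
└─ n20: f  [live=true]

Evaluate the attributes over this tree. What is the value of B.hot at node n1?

1. n1.cnt = 19  [19]
2. n1.idx = 14  [14]
3. n4.cnt = true  [terminal]
4. n3.ok = 29  [29]
5. n3.lab = 25  [25]
6. n3.env = 1  [1]
7. n5.env = 22  [S₁.lab + S₁.env - 4]
8. n5.key = true  [S₁.lab > 24]
9. n6.live = true  [terminal]
10. n7.hot = "yw"  [terminal]
11. n8.env = "mu"  [terminal]
12. n5.lab = "ywq"  [d.hot ++ "q"]
13. n9.cnt = 5  [5]
14. n9.idx = -4  [-4]
15. n10.tag = 4  [terminal]
16. n11.live = false  [terminal]
17. n9.hot = true  [not f.live]
18. n9.acc = "pp"  ["pp"]
19. n2.ok = 25  [if B.hot then S₁.lab else S₁.env]
20. n2.lab = 17  [(if B.hot then S₁.lab else S₁.ok) - 8]
21. n2.env = -1  [len(C.lab) - 4]
22. n1.hot = true  [S.env > -2]
23. n1.acc = "uq"  ["uq"]
24. n12.cnt = 11  [len(B₀.acc) + 9]
25. n12.idx = 17  [len(B₀.acc) + 15]
26. n13.cnt = 2  [B₀.cnt * -2 + 24]
27. n13.idx = 22  [B₀.cnt * -2 + 44]
28. n15.live = true  [terminal]
29. n14.off = false  [f.live == false]
30. n14.depth = 11  [11]
31. n14.cnt = 28  [28]
32. n16.tag = 14  [D.cnt * -1 + 42]
33. n16.idx = "zq"  ["zq"]
34. n17.tag = 22  [terminal]
35. n18.tag = 25  [terminal]
36. n16.cnt = false  [A.tag > 14]
37. n16.lim = 8  [len(A.idx) + 6]
38. n13.hot = false  [false]
39. n13.acc = "vm"  ["vm"]
40. n19.hot = "vp"  [terminal]
41. n12.hot = false  [B₁.hot == true]
42. n12.acc = "vmvp"  [B₁.acc ++ d.hot]
43. n20.live = true  [terminal]
44. n0.ok = 20  [20]
45. n0.lab = 25  [len(B₀.acc) + 23]
46. n0.env = 20  [len(B₀.acc) + 18]

true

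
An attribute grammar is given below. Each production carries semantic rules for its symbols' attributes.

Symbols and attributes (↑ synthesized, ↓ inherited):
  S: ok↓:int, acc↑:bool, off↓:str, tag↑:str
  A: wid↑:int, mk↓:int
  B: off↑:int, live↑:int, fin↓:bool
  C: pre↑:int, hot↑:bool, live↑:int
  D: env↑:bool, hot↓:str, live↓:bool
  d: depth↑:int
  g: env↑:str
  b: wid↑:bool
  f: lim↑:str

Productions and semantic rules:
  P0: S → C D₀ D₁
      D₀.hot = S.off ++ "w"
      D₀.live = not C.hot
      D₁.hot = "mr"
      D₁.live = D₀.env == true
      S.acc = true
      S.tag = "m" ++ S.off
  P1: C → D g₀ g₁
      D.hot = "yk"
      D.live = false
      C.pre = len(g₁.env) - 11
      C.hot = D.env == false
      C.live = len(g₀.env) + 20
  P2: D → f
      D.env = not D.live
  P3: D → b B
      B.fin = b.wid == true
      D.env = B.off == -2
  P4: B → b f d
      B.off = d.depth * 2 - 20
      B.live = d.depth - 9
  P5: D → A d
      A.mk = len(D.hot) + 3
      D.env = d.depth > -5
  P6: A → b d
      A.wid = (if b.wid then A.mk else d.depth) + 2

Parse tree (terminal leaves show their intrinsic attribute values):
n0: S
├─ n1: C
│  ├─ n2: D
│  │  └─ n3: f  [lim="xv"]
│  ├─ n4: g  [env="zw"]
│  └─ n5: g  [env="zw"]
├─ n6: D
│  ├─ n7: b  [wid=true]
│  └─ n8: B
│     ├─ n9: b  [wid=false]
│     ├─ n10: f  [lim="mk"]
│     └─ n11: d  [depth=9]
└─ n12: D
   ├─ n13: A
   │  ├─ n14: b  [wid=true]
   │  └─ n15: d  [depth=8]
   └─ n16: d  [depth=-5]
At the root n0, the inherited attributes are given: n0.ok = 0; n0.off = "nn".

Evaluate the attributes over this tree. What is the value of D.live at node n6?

1. n0.ok = 0  [given at root]
2. n0.off = "nn"  [given at root]
3. n2.hot = "yk"  ["yk"]
4. n2.live = false  [false]
5. n3.lim = "xv"  [terminal]
6. n2.env = true  [not D.live]
7. n4.env = "zw"  [terminal]
8. n5.env = "zw"  [terminal]
9. n1.pre = -9  [len(g₁.env) - 11]
10. n1.hot = false  [D.env == false]
11. n1.live = 22  [len(g₀.env) + 20]
12. n6.hot = "nnw"  [S.off ++ "w"]
13. n6.live = true  [not C.hot]
14. n7.wid = true  [terminal]
15. n8.fin = true  [b.wid == true]
16. n9.wid = false  [terminal]
17. n10.lim = "mk"  [terminal]
18. n11.depth = 9  [terminal]
19. n8.off = -2  [d.depth * 2 - 20]
20. n8.live = 0  [d.depth - 9]
21. n6.env = true  [B.off == -2]
22. n12.hot = "mr"  ["mr"]
23. n12.live = true  [D₀.env == true]
24. n13.mk = 5  [len(D.hot) + 3]
25. n14.wid = true  [terminal]
26. n15.depth = 8  [terminal]
27. n13.wid = 7  [(if b.wid then A.mk else d.depth) + 2]
28. n16.depth = -5  [terminal]
29. n12.env = false  [d.depth > -5]
30. n0.acc = true  [true]
31. n0.tag = "mnn"  ["m" ++ S.off]

true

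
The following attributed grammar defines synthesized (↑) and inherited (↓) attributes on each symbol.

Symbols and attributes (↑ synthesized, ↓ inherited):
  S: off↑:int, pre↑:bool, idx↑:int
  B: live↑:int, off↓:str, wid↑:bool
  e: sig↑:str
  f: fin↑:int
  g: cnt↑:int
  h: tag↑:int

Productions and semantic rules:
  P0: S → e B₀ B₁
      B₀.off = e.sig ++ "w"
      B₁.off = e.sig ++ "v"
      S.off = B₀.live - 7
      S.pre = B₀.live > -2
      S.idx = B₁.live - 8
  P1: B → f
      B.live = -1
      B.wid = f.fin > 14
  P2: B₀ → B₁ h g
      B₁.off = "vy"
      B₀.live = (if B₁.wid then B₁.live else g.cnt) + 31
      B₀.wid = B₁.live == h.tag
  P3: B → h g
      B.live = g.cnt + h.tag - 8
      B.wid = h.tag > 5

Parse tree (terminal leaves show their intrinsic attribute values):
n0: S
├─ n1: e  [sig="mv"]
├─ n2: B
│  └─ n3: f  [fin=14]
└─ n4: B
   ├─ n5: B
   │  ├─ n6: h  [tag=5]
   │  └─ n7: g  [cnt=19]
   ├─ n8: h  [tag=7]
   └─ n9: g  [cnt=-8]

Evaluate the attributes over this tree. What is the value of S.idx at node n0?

1. n1.sig = "mv"  [terminal]
2. n2.off = "mvw"  [e.sig ++ "w"]
3. n3.fin = 14  [terminal]
4. n2.live = -1  [-1]
5. n2.wid = false  [f.fin > 14]
6. n4.off = "mvv"  [e.sig ++ "v"]
7. n5.off = "vy"  ["vy"]
8. n6.tag = 5  [terminal]
9. n7.cnt = 19  [terminal]
10. n5.live = 16  [g.cnt + h.tag - 8]
11. n5.wid = false  [h.tag > 5]
12. n8.tag = 7  [terminal]
13. n9.cnt = -8  [terminal]
14. n4.live = 23  [(if B₁.wid then B₁.live else g.cnt) + 31]
15. n4.wid = false  [B₁.live == h.tag]
16. n0.off = -8  [B₀.live - 7]
17. n0.pre = true  [B₀.live > -2]
18. n0.idx = 15  [B₁.live - 8]

15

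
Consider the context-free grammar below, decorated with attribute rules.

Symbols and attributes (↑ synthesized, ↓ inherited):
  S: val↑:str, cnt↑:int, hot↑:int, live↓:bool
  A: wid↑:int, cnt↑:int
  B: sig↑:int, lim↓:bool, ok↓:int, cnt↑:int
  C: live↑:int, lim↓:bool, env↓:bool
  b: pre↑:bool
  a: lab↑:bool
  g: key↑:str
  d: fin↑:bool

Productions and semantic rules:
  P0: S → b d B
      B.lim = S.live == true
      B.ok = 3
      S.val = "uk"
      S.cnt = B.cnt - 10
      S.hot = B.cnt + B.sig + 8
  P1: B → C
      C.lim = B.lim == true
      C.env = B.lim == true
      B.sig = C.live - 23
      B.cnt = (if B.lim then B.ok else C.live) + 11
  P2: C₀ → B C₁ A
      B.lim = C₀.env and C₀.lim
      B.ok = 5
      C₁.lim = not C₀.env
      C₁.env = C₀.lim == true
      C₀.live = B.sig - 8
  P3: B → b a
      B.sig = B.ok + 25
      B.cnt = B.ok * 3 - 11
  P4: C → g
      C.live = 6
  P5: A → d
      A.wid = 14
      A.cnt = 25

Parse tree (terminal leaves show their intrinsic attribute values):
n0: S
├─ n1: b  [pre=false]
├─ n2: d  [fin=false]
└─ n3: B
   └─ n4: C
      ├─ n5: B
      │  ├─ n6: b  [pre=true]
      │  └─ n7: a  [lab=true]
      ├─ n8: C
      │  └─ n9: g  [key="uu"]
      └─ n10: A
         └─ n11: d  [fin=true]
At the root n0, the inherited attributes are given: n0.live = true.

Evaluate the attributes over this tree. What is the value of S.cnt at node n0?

1. n0.live = true  [given at root]
2. n1.pre = false  [terminal]
3. n2.fin = false  [terminal]
4. n3.lim = true  [S.live == true]
5. n3.ok = 3  [3]
6. n4.lim = true  [B.lim == true]
7. n4.env = true  [B.lim == true]
8. n5.lim = true  [C₀.env and C₀.lim]
9. n5.ok = 5  [5]
10. n6.pre = true  [terminal]
11. n7.lab = true  [terminal]
12. n5.sig = 30  [B.ok + 25]
13. n5.cnt = 4  [B.ok * 3 - 11]
14. n8.lim = false  [not C₀.env]
15. n8.env = true  [C₀.lim == true]
16. n9.key = "uu"  [terminal]
17. n8.live = 6  [6]
18. n11.fin = true  [terminal]
19. n10.wid = 14  [14]
20. n10.cnt = 25  [25]
21. n4.live = 22  [B.sig - 8]
22. n3.sig = -1  [C.live - 23]
23. n3.cnt = 14  [(if B.lim then B.ok else C.live) + 11]
24. n0.val = "uk"  ["uk"]
25. n0.cnt = 4  [B.cnt - 10]
26. n0.hot = 21  [B.cnt + B.sig + 8]

4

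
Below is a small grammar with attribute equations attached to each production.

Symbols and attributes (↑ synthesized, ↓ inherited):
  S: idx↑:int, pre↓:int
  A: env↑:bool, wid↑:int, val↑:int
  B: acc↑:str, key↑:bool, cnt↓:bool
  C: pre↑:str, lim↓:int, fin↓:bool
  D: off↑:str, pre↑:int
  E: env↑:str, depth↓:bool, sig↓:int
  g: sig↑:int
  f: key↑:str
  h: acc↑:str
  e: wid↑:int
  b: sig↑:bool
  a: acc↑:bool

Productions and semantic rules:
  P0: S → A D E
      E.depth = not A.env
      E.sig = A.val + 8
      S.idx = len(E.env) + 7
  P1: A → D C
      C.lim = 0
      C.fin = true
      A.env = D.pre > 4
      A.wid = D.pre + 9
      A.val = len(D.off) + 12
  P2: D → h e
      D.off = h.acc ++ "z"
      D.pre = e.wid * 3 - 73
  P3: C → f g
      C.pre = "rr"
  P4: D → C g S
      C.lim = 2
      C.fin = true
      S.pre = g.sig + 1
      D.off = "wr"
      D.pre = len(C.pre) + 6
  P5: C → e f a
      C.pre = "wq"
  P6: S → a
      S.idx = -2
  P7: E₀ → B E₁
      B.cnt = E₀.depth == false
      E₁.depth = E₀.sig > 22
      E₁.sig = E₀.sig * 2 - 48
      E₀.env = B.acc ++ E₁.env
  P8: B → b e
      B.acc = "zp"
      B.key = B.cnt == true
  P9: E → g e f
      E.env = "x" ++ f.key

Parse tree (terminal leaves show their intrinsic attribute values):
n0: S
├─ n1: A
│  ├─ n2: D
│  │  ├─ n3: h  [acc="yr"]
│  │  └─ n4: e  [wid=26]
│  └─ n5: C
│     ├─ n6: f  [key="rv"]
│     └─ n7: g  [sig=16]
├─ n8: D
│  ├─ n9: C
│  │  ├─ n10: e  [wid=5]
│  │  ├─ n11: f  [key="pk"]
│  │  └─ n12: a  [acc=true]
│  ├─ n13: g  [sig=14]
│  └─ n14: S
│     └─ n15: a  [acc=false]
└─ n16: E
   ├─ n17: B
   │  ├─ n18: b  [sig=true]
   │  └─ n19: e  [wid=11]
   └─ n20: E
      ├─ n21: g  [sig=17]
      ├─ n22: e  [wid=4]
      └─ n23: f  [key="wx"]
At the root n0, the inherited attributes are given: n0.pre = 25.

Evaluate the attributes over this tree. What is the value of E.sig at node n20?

1. n0.pre = 25  [given at root]
2. n3.acc = "yr"  [terminal]
3. n4.wid = 26  [terminal]
4. n2.off = "yrz"  [h.acc ++ "z"]
5. n2.pre = 5  [e.wid * 3 - 73]
6. n5.lim = 0  [0]
7. n5.fin = true  [true]
8. n6.key = "rv"  [terminal]
9. n7.sig = 16  [terminal]
10. n5.pre = "rr"  ["rr"]
11. n1.env = true  [D.pre > 4]
12. n1.wid = 14  [D.pre + 9]
13. n1.val = 15  [len(D.off) + 12]
14. n9.lim = 2  [2]
15. n9.fin = true  [true]
16. n10.wid = 5  [terminal]
17. n11.key = "pk"  [terminal]
18. n12.acc = true  [terminal]
19. n9.pre = "wq"  ["wq"]
20. n13.sig = 14  [terminal]
21. n14.pre = 15  [g.sig + 1]
22. n15.acc = false  [terminal]
23. n14.idx = -2  [-2]
24. n8.off = "wr"  ["wr"]
25. n8.pre = 8  [len(C.pre) + 6]
26. n16.depth = false  [not A.env]
27. n16.sig = 23  [A.val + 8]
28. n17.cnt = true  [E₀.depth == false]
29. n18.sig = true  [terminal]
30. n19.wid = 11  [terminal]
31. n17.acc = "zp"  ["zp"]
32. n17.key = true  [B.cnt == true]
33. n20.depth = true  [E₀.sig > 22]
34. n20.sig = -2  [E₀.sig * 2 - 48]
35. n21.sig = 17  [terminal]
36. n22.wid = 4  [terminal]
37. n23.key = "wx"  [terminal]
38. n20.env = "xwx"  ["x" ++ f.key]
39. n16.env = "zpxwx"  [B.acc ++ E₁.env]
40. n0.idx = 12  [len(E.env) + 7]

-2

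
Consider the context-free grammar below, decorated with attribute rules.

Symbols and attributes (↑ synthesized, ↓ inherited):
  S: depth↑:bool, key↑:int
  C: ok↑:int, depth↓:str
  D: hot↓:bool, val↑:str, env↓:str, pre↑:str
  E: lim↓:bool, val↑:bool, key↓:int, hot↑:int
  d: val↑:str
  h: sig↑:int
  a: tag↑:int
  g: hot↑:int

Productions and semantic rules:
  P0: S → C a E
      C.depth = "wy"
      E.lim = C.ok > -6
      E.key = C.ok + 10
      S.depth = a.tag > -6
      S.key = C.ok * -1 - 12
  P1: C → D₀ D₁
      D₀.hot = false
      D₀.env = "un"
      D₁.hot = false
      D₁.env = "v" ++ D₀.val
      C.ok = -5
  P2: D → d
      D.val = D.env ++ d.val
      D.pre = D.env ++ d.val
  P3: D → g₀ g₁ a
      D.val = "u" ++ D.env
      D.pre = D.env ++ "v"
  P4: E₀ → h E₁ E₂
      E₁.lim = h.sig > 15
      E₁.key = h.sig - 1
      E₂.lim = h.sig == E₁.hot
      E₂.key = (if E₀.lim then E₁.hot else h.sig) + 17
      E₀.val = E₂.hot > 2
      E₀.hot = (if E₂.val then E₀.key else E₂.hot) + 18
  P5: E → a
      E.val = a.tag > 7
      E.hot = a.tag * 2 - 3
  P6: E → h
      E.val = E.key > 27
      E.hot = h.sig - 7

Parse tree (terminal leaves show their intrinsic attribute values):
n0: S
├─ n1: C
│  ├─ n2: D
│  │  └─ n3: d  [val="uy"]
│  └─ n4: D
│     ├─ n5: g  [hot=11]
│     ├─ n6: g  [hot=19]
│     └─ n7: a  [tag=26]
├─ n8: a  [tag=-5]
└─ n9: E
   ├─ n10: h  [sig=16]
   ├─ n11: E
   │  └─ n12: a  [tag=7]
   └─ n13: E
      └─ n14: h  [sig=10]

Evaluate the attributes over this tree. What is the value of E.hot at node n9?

23

1. n1.depth = "wy"  ["wy"]
2. n2.hot = false  [false]
3. n2.env = "un"  ["un"]
4. n3.val = "uy"  [terminal]
5. n2.val = "unuy"  [D.env ++ d.val]
6. n2.pre = "unuy"  [D.env ++ d.val]
7. n4.hot = false  [false]
8. n4.env = "vunuy"  ["v" ++ D₀.val]
9. n5.hot = 11  [terminal]
10. n6.hot = 19  [terminal]
11. n7.tag = 26  [terminal]
12. n4.val = "uvunuy"  ["u" ++ D.env]
13. n4.pre = "vunuyv"  [D.env ++ "v"]
14. n1.ok = -5  [-5]
15. n8.tag = -5  [terminal]
16. n9.lim = true  [C.ok > -6]
17. n9.key = 5  [C.ok + 10]
18. n10.sig = 16  [terminal]
19. n11.lim = true  [h.sig > 15]
20. n11.key = 15  [h.sig - 1]
21. n12.tag = 7  [terminal]
22. n11.val = false  [a.tag > 7]
23. n11.hot = 11  [a.tag * 2 - 3]
24. n13.lim = false  [h.sig == E₁.hot]
25. n13.key = 28  [(if E₀.lim then E₁.hot else h.sig) + 17]
26. n14.sig = 10  [terminal]
27. n13.val = true  [E.key > 27]
28. n13.hot = 3  [h.sig - 7]
29. n9.val = true  [E₂.hot > 2]
30. n9.hot = 23  [(if E₂.val then E₀.key else E₂.hot) + 18]
31. n0.depth = true  [a.tag > -6]
32. n0.key = -7  [C.ok * -1 - 12]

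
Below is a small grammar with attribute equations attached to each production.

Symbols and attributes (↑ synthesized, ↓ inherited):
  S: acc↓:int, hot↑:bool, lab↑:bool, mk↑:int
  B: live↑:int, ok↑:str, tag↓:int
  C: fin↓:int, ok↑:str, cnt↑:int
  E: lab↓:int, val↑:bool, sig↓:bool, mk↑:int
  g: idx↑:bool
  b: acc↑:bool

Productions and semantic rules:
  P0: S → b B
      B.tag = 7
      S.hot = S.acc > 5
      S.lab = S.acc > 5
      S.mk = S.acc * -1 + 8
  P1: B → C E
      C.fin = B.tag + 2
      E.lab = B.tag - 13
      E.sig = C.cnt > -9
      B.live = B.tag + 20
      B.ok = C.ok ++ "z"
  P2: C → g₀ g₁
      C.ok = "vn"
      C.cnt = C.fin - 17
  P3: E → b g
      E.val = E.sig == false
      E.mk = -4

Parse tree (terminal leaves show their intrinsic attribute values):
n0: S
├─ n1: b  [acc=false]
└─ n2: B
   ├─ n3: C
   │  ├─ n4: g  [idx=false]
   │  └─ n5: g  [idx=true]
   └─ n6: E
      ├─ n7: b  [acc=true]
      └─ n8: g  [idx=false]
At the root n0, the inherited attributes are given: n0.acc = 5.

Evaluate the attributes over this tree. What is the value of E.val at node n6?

false

1. n0.acc = 5  [given at root]
2. n1.acc = false  [terminal]
3. n2.tag = 7  [7]
4. n3.fin = 9  [B.tag + 2]
5. n4.idx = false  [terminal]
6. n5.idx = true  [terminal]
7. n3.ok = "vn"  ["vn"]
8. n3.cnt = -8  [C.fin - 17]
9. n6.lab = -6  [B.tag - 13]
10. n6.sig = true  [C.cnt > -9]
11. n7.acc = true  [terminal]
12. n8.idx = false  [terminal]
13. n6.val = false  [E.sig == false]
14. n6.mk = -4  [-4]
15. n2.live = 27  [B.tag + 20]
16. n2.ok = "vnz"  [C.ok ++ "z"]
17. n0.hot = false  [S.acc > 5]
18. n0.lab = false  [S.acc > 5]
19. n0.mk = 3  [S.acc * -1 + 8]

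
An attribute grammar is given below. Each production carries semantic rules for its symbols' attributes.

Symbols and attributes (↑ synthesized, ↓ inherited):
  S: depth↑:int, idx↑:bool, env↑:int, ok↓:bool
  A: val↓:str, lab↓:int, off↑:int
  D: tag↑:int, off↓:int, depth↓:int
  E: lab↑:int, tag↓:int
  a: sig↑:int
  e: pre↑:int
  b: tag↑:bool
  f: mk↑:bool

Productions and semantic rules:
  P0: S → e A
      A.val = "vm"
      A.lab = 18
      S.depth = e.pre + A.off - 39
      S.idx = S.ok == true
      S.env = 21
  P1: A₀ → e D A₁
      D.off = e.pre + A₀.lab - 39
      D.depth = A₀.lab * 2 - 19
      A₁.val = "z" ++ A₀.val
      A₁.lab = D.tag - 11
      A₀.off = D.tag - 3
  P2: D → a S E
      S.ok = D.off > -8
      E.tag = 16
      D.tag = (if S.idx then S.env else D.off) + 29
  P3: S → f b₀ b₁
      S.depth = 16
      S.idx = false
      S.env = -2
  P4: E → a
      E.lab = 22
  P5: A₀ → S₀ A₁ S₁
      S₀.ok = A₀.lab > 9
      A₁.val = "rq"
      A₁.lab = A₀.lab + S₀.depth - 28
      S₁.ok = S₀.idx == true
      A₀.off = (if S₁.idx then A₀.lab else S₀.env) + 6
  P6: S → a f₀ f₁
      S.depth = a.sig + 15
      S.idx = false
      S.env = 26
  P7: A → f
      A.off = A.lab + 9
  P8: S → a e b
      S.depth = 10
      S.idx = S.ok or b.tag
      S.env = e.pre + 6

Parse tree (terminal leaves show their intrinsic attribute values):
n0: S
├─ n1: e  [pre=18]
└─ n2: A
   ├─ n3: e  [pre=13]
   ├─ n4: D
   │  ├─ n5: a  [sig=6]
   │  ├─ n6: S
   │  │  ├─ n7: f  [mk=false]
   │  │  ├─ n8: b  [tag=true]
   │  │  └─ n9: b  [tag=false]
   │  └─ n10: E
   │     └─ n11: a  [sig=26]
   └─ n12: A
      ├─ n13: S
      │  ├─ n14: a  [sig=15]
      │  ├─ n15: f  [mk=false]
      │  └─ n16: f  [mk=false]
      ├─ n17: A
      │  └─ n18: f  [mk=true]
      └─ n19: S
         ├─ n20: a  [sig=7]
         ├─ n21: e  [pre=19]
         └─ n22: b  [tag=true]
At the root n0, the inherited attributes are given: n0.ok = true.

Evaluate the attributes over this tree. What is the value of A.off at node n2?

18

1. n0.ok = true  [given at root]
2. n1.pre = 18  [terminal]
3. n2.val = "vm"  ["vm"]
4. n2.lab = 18  [18]
5. n3.pre = 13  [terminal]
6. n4.off = -8  [e.pre + A₀.lab - 39]
7. n4.depth = 17  [A₀.lab * 2 - 19]
8. n5.sig = 6  [terminal]
9. n6.ok = false  [D.off > -8]
10. n7.mk = false  [terminal]
11. n8.tag = true  [terminal]
12. n9.tag = false  [terminal]
13. n6.depth = 16  [16]
14. n6.idx = false  [false]
15. n6.env = -2  [-2]
16. n10.tag = 16  [16]
17. n11.sig = 26  [terminal]
18. n10.lab = 22  [22]
19. n4.tag = 21  [(if S.idx then S.env else D.off) + 29]
20. n12.val = "zvm"  ["z" ++ A₀.val]
21. n12.lab = 10  [D.tag - 11]
22. n13.ok = true  [A₀.lab > 9]
23. n14.sig = 15  [terminal]
24. n15.mk = false  [terminal]
25. n16.mk = false  [terminal]
26. n13.depth = 30  [a.sig + 15]
27. n13.idx = false  [false]
28. n13.env = 26  [26]
29. n17.val = "rq"  ["rq"]
30. n17.lab = 12  [A₀.lab + S₀.depth - 28]
31. n18.mk = true  [terminal]
32. n17.off = 21  [A.lab + 9]
33. n19.ok = false  [S₀.idx == true]
34. n20.sig = 7  [terminal]
35. n21.pre = 19  [terminal]
36. n22.tag = true  [terminal]
37. n19.depth = 10  [10]
38. n19.idx = true  [S.ok or b.tag]
39. n19.env = 25  [e.pre + 6]
40. n12.off = 16  [(if S₁.idx then A₀.lab else S₀.env) + 6]
41. n2.off = 18  [D.tag - 3]
42. n0.depth = -3  [e.pre + A.off - 39]
43. n0.idx = true  [S.ok == true]
44. n0.env = 21  [21]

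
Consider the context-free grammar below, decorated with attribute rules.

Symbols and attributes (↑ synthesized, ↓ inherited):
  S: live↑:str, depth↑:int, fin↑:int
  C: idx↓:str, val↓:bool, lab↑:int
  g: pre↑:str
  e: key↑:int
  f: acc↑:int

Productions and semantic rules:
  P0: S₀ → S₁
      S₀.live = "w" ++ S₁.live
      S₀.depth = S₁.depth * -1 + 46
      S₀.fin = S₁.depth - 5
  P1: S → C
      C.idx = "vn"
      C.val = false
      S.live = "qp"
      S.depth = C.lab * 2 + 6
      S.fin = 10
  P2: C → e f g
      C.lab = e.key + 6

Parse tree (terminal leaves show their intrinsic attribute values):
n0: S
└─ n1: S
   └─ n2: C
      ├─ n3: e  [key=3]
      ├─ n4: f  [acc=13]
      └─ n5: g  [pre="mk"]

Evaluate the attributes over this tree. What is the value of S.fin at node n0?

1. n2.idx = "vn"  ["vn"]
2. n2.val = false  [false]
3. n3.key = 3  [terminal]
4. n4.acc = 13  [terminal]
5. n5.pre = "mk"  [terminal]
6. n2.lab = 9  [e.key + 6]
7. n1.live = "qp"  ["qp"]
8. n1.depth = 24  [C.lab * 2 + 6]
9. n1.fin = 10  [10]
10. n0.live = "wqp"  ["w" ++ S₁.live]
11. n0.depth = 22  [S₁.depth * -1 + 46]
12. n0.fin = 19  [S₁.depth - 5]

19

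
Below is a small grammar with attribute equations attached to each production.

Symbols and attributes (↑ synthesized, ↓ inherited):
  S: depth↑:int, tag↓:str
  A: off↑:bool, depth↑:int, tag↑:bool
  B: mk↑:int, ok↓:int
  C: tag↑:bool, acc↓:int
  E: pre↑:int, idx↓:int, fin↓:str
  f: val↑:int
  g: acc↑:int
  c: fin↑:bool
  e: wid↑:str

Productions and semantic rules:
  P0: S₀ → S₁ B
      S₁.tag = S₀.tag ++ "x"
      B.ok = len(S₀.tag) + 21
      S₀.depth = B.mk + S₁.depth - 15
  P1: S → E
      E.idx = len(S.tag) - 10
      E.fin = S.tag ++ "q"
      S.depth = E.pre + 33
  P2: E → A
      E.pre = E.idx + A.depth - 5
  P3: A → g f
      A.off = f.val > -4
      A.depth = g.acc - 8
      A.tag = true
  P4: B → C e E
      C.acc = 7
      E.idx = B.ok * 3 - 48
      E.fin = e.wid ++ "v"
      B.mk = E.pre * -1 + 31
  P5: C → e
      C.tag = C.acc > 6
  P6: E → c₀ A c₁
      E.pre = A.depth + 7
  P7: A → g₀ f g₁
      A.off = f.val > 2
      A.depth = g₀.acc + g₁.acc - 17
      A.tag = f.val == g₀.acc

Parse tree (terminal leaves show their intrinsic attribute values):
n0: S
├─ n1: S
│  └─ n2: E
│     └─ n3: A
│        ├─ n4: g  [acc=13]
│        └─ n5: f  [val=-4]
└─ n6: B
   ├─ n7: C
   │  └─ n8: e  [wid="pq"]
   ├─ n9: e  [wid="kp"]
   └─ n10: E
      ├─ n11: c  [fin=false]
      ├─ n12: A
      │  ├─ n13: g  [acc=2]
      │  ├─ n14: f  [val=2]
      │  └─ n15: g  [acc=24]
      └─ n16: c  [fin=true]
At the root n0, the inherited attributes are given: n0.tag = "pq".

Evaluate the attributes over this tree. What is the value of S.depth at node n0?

26

1. n0.tag = "pq"  [given at root]
2. n1.tag = "pqx"  [S₀.tag ++ "x"]
3. n2.idx = -7  [len(S.tag) - 10]
4. n2.fin = "pqxq"  [S.tag ++ "q"]
5. n4.acc = 13  [terminal]
6. n5.val = -4  [terminal]
7. n3.off = false  [f.val > -4]
8. n3.depth = 5  [g.acc - 8]
9. n3.tag = true  [true]
10. n2.pre = -7  [E.idx + A.depth - 5]
11. n1.depth = 26  [E.pre + 33]
12. n6.ok = 23  [len(S₀.tag) + 21]
13. n7.acc = 7  [7]
14. n8.wid = "pq"  [terminal]
15. n7.tag = true  [C.acc > 6]
16. n9.wid = "kp"  [terminal]
17. n10.idx = 21  [B.ok * 3 - 48]
18. n10.fin = "kpv"  [e.wid ++ "v"]
19. n11.fin = false  [terminal]
20. n13.acc = 2  [terminal]
21. n14.val = 2  [terminal]
22. n15.acc = 24  [terminal]
23. n12.off = false  [f.val > 2]
24. n12.depth = 9  [g₀.acc + g₁.acc - 17]
25. n12.tag = true  [f.val == g₀.acc]
26. n16.fin = true  [terminal]
27. n10.pre = 16  [A.depth + 7]
28. n6.mk = 15  [E.pre * -1 + 31]
29. n0.depth = 26  [B.mk + S₁.depth - 15]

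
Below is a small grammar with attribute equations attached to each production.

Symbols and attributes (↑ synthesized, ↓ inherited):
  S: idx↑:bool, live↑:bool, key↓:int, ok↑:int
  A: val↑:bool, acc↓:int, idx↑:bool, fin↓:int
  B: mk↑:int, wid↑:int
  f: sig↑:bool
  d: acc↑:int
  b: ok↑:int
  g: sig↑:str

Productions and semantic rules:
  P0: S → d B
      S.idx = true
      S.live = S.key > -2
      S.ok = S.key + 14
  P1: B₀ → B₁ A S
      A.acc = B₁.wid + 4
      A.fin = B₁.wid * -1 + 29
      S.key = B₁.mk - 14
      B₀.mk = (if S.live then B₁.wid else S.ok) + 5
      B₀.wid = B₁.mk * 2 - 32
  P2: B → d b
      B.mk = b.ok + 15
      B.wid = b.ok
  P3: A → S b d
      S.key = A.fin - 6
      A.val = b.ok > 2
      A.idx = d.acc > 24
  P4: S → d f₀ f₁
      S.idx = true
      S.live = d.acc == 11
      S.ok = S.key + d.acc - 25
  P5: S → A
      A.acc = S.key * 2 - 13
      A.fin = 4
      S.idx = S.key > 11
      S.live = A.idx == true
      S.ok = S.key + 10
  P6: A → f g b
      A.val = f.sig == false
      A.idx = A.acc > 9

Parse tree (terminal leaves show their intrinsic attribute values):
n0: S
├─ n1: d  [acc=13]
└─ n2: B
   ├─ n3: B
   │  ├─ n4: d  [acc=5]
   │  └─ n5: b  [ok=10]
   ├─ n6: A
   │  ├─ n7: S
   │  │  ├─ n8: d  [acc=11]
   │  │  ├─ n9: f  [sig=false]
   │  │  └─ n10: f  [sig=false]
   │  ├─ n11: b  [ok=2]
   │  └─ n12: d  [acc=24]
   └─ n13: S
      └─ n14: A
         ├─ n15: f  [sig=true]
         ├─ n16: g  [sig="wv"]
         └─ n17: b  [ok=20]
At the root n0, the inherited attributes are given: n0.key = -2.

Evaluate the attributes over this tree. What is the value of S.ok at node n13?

21

1. n0.key = -2  [given at root]
2. n1.acc = 13  [terminal]
3. n4.acc = 5  [terminal]
4. n5.ok = 10  [terminal]
5. n3.mk = 25  [b.ok + 15]
6. n3.wid = 10  [b.ok]
7. n6.acc = 14  [B₁.wid + 4]
8. n6.fin = 19  [B₁.wid * -1 + 29]
9. n7.key = 13  [A.fin - 6]
10. n8.acc = 11  [terminal]
11. n9.sig = false  [terminal]
12. n10.sig = false  [terminal]
13. n7.idx = true  [true]
14. n7.live = true  [d.acc == 11]
15. n7.ok = -1  [S.key + d.acc - 25]
16. n11.ok = 2  [terminal]
17. n12.acc = 24  [terminal]
18. n6.val = false  [b.ok > 2]
19. n6.idx = false  [d.acc > 24]
20. n13.key = 11  [B₁.mk - 14]
21. n14.acc = 9  [S.key * 2 - 13]
22. n14.fin = 4  [4]
23. n15.sig = true  [terminal]
24. n16.sig = "wv"  [terminal]
25. n17.ok = 20  [terminal]
26. n14.val = false  [f.sig == false]
27. n14.idx = false  [A.acc > 9]
28. n13.idx = false  [S.key > 11]
29. n13.live = false  [A.idx == true]
30. n13.ok = 21  [S.key + 10]
31. n2.mk = 26  [(if S.live then B₁.wid else S.ok) + 5]
32. n2.wid = 18  [B₁.mk * 2 - 32]
33. n0.idx = true  [true]
34. n0.live = false  [S.key > -2]
35. n0.ok = 12  [S.key + 14]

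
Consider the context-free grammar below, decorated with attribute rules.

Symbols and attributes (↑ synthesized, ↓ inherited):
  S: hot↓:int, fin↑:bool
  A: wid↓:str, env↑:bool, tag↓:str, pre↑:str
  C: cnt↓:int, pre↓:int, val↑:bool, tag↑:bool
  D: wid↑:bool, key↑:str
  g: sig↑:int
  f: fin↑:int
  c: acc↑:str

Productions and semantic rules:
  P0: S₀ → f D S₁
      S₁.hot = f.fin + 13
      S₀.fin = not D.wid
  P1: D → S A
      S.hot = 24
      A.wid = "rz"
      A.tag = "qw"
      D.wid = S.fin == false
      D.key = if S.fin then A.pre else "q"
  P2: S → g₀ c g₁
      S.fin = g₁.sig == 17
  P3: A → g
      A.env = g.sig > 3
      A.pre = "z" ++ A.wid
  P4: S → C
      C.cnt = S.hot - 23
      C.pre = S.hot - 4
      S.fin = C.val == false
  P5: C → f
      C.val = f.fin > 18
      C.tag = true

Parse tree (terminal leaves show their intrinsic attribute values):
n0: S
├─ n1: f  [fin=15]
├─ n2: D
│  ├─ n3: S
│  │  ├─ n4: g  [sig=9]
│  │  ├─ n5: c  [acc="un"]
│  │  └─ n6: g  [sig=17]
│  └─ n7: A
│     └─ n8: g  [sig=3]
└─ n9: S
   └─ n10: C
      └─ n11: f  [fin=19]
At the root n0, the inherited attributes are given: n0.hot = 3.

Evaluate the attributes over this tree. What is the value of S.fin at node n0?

1. n0.hot = 3  [given at root]
2. n1.fin = 15  [terminal]
3. n3.hot = 24  [24]
4. n4.sig = 9  [terminal]
5. n5.acc = "un"  [terminal]
6. n6.sig = 17  [terminal]
7. n3.fin = true  [g₁.sig == 17]
8. n7.wid = "rz"  ["rz"]
9. n7.tag = "qw"  ["qw"]
10. n8.sig = 3  [terminal]
11. n7.env = false  [g.sig > 3]
12. n7.pre = "zrz"  ["z" ++ A.wid]
13. n2.wid = false  [S.fin == false]
14. n2.key = "zrz"  [if S.fin then A.pre else "q"]
15. n9.hot = 28  [f.fin + 13]
16. n10.cnt = 5  [S.hot - 23]
17. n10.pre = 24  [S.hot - 4]
18. n11.fin = 19  [terminal]
19. n10.val = true  [f.fin > 18]
20. n10.tag = true  [true]
21. n9.fin = false  [C.val == false]
22. n0.fin = true  [not D.wid]

true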